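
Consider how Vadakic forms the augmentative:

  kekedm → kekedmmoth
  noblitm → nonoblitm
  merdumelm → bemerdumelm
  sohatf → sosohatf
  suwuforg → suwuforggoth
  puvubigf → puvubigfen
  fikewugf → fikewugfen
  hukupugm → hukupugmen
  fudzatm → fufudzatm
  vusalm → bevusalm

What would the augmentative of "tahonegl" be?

fikewugf and sohatf both end in -f yet inflect differently (fikewugfen, sosohatf), so the final letter is not what conditions the rule; the second-to-last letter is.
"tahonegl" has second-to-last letter 'g'. The stems whose second-to-last letter is 'g' (fikewugf → fikewugfen, puvubigf → puvubigfen, hukupugm → hukupugmen) add -en.
The other patterns: stems whose second-to-last letter is 't' repeat the first consonant+vowel as a prefix; stems whose second-to-last letter is 'l' add the prefix be-; stems whose second-to-last letter is 'd' or 'r' double the final consonant and add -oth.
So tahonegl → tahoneglen.

tahoneglen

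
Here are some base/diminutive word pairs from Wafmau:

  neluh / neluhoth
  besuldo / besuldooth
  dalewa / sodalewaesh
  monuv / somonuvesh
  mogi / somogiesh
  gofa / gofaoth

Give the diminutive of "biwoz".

dalewa and gofa both end in -a yet inflect differently (sodalewaesh, gofaoth), so the final letter is not what conditions the rule; the first letter is.
"biwoz" begins with b-. The one such stem in the data (besuldo → besuldooth) adds -oth, so the same rule applies.
So biwoz → biwozoth.

biwozoth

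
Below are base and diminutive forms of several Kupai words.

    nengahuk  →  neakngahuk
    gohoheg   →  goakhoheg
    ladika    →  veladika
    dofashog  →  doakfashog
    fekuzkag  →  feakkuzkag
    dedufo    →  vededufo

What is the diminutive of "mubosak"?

"mubosak" ends in a consonant. The stems ending in a consonant (fekuzkag → feakkuzkag, nengahuk → neakngahuk, gohoheg → goakhoheg) insert -ak- after the first vowel.
The other pattern: stems ending in a vowel add the prefix ve-.
So mubosak → muakbosak.

muakbosak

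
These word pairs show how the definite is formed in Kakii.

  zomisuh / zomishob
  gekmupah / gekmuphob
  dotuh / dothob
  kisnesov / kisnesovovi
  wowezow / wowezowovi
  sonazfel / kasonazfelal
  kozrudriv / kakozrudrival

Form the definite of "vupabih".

"vupabih" has last vowel 'i'. The one such stem in the data (kozrudriv → kakozrudrival) adds ka- … -al around the stem, so the same rule applies.
So vupabih → kavupabihal.

kavupabihal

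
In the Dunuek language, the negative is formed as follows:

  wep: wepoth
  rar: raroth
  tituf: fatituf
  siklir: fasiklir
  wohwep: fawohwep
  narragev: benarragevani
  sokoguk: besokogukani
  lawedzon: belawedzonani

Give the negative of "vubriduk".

bevubridukani

rar and siklir both end in -r yet inflect differently (raroth, fasiklir), so the final letter is not what conditions the rule; the number of vowels is.
"vubriduk" has 3 vowels. The stems with 3 vowels (narragev → benarragevani, sokoguk → besokogukani, lawedzon → belawedzonani) add be- … -ani around the stem.
So vubriduk → bevubridukani.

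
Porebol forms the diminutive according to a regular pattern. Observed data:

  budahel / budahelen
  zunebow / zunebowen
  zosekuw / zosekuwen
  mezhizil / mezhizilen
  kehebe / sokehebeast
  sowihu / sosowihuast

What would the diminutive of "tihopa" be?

budahel and kehebe both have last vowel 'e' yet inflect differently (budahelen, sokehebeast), so the last vowel is not what conditions the rule; whether the stem ends in a vowel or a consonant is.
"tihopa" ends in a vowel. The stems ending in a vowel (kehebe → sokehebeast, sowihu → sosowihuast) add so- … -ast around the stem.
The other pattern: stems ending in a consonant add -en.
So tihopa → sotihopaast.

sotihopaast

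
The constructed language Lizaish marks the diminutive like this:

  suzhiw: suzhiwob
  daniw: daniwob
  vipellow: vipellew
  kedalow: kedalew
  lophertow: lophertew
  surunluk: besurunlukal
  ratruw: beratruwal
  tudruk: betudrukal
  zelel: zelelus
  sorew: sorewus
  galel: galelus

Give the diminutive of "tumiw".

suzhiw and vipellow both end in -w yet inflect differently (suzhiwob, vipellew), so the final letter is not what conditions the rule; the last vowel is.
"tumiw" has last vowel 'i'. The stems whose last vowel is 'i' (suzhiw → suzhiwob, daniw → daniwob) add -ob.
The other patterns: stems whose last vowel is 'o' change the last vowel to 'e'; stems whose last vowel is 'u' add be- … -al around the stem; stems whose last vowel is 'e' add -us.
So tumiw → tumiwob.

tumiwob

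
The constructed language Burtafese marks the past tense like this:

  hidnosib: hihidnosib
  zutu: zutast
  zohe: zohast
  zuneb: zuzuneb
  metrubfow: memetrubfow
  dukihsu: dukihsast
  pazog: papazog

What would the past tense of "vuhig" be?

vuvuhig

zohe and zuneb both have last vowel 'e' yet inflect differently (zohast, zuzuneb), so the last vowel is not what conditions the rule; whether the stem ends in a vowel or a consonant is.
"vuhig" ends in a consonant. The stems ending in a consonant (metrubfow → memetrubfow, hidnosib → hihidnosib, pazog → papazog) repeat the first consonant+vowel as a prefix.
The other pattern: stems ending in a vowel drop the final letter and add -ast.
So vuhig → vuvuhig.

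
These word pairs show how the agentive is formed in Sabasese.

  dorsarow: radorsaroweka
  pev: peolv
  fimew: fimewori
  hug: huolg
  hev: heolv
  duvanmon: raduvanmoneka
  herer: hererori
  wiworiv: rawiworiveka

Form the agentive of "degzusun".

radegzusuneka

fimew and dorsarow both end in -w yet inflect differently (fimewori, radorsaroweka), so the final letter is not what conditions the rule; the number of vowels is.
"degzusun" has 3 vowels. The stems with 3 vowels (dorsarow → radorsaroweka, wiworiv → rawiworiveka, duvanmon → raduvanmoneka) add ra- … -eka around the stem.
So degzusun → radegzusuneka.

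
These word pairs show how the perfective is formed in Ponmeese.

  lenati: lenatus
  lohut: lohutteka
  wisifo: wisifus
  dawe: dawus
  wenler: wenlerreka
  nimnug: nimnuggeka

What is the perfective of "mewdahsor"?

mewdahsorreka

dawe and wenler both have last vowel 'e' yet inflect differently (dawus, wenlerreka), so the last vowel is not what conditions the rule; whether the stem ends in a vowel or a consonant is.
"mewdahsor" ends in a consonant. The stems ending in a consonant (nimnug → nimnuggeka, lohut → lohutteka, wenler → wenlerreka) double the final consonant and add -eka.
So mewdahsor → mewdahsorreka.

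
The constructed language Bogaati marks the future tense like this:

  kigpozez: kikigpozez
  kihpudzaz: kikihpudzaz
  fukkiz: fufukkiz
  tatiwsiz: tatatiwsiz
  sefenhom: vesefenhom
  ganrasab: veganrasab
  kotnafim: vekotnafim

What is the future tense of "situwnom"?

vesituwnom

"situwnom" ends in -m. The stems ending in -m (sefenhom → vesefenhom, kotnafim → vekotnafim) add the prefix ve-.
The other pattern: stems ending in -z repeat the first consonant+vowel as a prefix.
So situwnom → vesituwnom.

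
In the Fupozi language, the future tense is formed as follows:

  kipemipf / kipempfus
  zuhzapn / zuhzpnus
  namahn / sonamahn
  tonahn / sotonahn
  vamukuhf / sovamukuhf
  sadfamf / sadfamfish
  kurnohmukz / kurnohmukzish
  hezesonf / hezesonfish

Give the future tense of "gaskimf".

zuhzapn and namahn both end in -n yet inflect differently (zuhzpnus, sonamahn), so the final letter is not what conditions the rule; the second-to-last letter is.
"gaskimf" has second-to-last letter 'm'. The one such stem in the data (sadfamf → sadfamfish) adds -ish, so the same rule applies.
So gaskimf → gaskimfish.

gaskimfish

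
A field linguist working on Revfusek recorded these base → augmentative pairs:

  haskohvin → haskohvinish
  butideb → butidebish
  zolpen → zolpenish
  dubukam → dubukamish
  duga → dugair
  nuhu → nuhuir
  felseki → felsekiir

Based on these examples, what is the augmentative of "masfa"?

dubukam and duga both have last vowel 'a' yet inflect differently (dubukamish, dugair), so the last vowel is not what conditions the rule; whether the stem ends in a vowel or a consonant is.
"masfa" ends in a vowel. The stems ending in a vowel (duga → dugair, nuhu → nuhuir, felseki → felsekiir) add -ir.
So masfa → masfair.

masfair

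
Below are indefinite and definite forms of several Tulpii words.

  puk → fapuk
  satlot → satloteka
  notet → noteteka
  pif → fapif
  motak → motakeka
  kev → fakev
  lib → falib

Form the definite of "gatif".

gatifeka

"gatif" has 2 vowels. The stems with 2 vowels (motak → motakeka, satlot → satloteka, notet → noteteka) add -eka.
So gatif → gatifeka.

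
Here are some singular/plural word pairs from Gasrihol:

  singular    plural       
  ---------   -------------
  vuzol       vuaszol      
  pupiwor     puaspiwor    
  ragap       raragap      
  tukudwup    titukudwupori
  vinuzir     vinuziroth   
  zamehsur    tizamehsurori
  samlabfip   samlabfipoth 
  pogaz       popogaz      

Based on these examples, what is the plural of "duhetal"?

duduhetal

"duhetal" has last vowel 'a'. The stems whose last vowel is 'a' (pogaz → popogaz, ragap → raragap) repeat the first consonant+vowel as a prefix.
So duhetal → duduhetal.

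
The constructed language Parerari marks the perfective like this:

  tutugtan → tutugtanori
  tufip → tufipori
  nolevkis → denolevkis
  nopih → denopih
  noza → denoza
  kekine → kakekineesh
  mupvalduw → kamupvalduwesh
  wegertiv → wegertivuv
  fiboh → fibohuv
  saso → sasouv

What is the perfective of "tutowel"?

"tutowel" begins with t-. The stems beginning with t- (tutugtan → tutugtanori, tufip → tufipori) add -ori.
So tutowel → tutowelori.

tutowelori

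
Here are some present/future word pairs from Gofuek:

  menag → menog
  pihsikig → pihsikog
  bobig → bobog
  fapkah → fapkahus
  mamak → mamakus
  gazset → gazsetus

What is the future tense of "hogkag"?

hogkog

menag and mamak both have last vowel 'a' yet inflect differently (menog, mamakus), so the last vowel is not what conditions the rule; the final letter is.
"hogkag" ends in -g. The stems ending in -g (menag → menog, pihsikig → pihsikog, bobig → bobog) change the last vowel to 'o'.
So hogkag → hogkog.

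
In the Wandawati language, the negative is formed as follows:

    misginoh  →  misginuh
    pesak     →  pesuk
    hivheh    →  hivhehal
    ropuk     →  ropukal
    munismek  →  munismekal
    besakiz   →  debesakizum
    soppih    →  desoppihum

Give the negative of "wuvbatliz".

"wuvbatliz" has last vowel 'i'. The stems whose last vowel is 'i' (besakiz → debesakizum, soppih → desoppihum) add de- … -um around the stem.
The other patterns: stems whose last vowel is 'a' or 'o' change the last vowel to 'u'; stems whose last vowel is 'e' or 'u' add -al.
So wuvbatliz → dewuvbatlizum.

dewuvbatlizum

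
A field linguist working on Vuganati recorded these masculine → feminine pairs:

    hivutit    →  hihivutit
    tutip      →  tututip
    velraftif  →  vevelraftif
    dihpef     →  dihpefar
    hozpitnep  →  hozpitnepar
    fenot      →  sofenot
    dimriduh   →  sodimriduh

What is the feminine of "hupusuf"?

"hupusuf" has last vowel 'u'. The one such stem in the data (dimriduh → sodimriduh) adds the prefix so-, so the same rule applies.
The other patterns: stems whose last vowel is 'i' repeat the first consonant+vowel as a prefix; stems whose last vowel is 'e' add -ar.
So hupusuf → sohupusuf.

sohupusuf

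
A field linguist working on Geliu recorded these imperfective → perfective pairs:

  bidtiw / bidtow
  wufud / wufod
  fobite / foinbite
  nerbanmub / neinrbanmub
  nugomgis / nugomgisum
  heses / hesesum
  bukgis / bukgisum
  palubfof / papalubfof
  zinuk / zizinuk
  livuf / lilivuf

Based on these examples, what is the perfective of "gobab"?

goinbab

heses and fobite both have last vowel 'e' yet inflect differently (hesesum, foinbite), so the last vowel is not what conditions the rule; the final letter is.
"gobab" ends in -b. The one such stem in the data (nerbanmub → neinrbanmub) inserts -in- after the first vowel (as does fobite), so the same rule applies.
So gobab → goinbab.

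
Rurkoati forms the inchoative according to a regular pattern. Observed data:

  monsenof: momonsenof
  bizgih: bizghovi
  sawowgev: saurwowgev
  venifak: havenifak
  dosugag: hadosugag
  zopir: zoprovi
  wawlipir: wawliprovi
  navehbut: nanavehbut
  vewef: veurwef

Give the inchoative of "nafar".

vewef and monsenof both end in -f yet inflect differently (veurwef, momonsenof), so the final letter is not what conditions the rule; the last vowel is.
"nafar" has last vowel 'a'. The stems whose last vowel is 'a' (dosugag → hadosugag, venifak → havenifak) add the prefix ha-.
So nafar → hanafar.

hanafar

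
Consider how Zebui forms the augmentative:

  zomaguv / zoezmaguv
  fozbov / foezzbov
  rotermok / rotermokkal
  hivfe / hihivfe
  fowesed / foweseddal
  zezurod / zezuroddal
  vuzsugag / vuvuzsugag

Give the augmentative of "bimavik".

fozbov and zezurod both have last vowel 'o' yet inflect differently (foezzbov, zezuroddal), so the last vowel is not what conditions the rule; the final letter is.
"bimavik" ends in -k. The one such stem in the data (rotermok → rotermokkal) doubles the final consonant and adds -al (as do fowesed, zezurod), so the same rule applies.
So bimavik → bimavikkal.

bimavikkal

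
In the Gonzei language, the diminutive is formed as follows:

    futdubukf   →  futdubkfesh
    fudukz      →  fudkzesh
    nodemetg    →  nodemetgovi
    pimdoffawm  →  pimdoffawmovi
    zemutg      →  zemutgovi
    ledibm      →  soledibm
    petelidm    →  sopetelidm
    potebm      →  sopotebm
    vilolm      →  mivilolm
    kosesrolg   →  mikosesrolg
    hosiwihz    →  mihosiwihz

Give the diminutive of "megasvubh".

pimdoffawm and ledibm both end in -m yet inflect differently (pimdoffawmovi, soledibm), so the final letter is not what conditions the rule; the second-to-last letter is.
"megasvubh" has second-to-last letter 'b'. The stems whose second-to-last letter is 'b' (ledibm → soledibm, potebm → sopotebm) add the prefix so-.
The other patterns: stems whose second-to-last letter is 'k' delete the last vowel and add -esh; stems whose second-to-last letter is 't' or 'w' add -ovi; stems whose second-to-last letter is 'h' or 'l' add the prefix mi-.
So megasvubh → somegasvubh.

somegasvubh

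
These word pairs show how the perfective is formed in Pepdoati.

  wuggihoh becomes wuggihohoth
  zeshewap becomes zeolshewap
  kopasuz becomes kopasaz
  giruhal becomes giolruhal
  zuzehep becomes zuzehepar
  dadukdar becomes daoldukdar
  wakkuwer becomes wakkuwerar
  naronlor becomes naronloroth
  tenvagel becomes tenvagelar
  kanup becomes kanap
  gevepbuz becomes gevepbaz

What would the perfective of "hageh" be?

"hageh" has last vowel 'e'. The stems whose last vowel is 'e' (wakkuwer → wakkuwerar, tenvagel → tenvagelar, zuzehep → zuzehepar) add -ar.
The other patterns: stems whose last vowel is 'a' insert -ol- after the first vowel; stems whose last vowel is 'u' change the last vowel to 'a'; stems whose last vowel is 'o' add -oth.
So hageh → hagehar.

hagehar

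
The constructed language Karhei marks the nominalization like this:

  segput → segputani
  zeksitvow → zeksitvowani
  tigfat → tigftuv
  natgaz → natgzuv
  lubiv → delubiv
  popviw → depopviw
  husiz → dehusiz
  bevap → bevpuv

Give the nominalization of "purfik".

natgaz and husiz both end in -z yet inflect differently (natgzuv, dehusiz), so the final letter is not what conditions the rule; the last vowel is.
"purfik" has last vowel 'i'. The stems whose last vowel is 'i' (lubiv → delubiv, popviw → depopviw, husiz → dehusiz) add the prefix de-.
So purfik → depurfik.

depurfik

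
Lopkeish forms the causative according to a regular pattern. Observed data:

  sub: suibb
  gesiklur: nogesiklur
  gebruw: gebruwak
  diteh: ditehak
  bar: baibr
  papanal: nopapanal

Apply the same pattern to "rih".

riibh

bar and gesiklur both end in -r yet inflect differently (baibr, nogesiklur), so the final letter is not what conditions the rule; the number of vowels is.
"rih" has 1 vowel. The stems with 1 vowel (bar → baibr, sub → suibb) insert -ib- after the first vowel.
The other patterns: stems with 2 vowels add -ak; stems with 3 vowels add the prefix no-.
So rih → riibh.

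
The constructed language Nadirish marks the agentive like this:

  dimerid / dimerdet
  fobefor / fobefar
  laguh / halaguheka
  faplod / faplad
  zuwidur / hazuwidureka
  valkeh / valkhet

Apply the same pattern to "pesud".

hapesudeka

fobefor and zuwidur both end in -r yet inflect differently (fobefar, hazuwidureka), so the final letter is not what conditions the rule; the last vowel is.
"pesud" has last vowel 'u'. The stems whose last vowel is 'u' (laguh → halaguheka, zuwidur → hazuwidureka) add ha- … -eka around the stem.
The other patterns: stems whose last vowel is 'o' change the last vowel to 'a'; stems whose last vowel is 'e' or 'i' delete the last vowel and add -et.
So pesud → hapesudeka.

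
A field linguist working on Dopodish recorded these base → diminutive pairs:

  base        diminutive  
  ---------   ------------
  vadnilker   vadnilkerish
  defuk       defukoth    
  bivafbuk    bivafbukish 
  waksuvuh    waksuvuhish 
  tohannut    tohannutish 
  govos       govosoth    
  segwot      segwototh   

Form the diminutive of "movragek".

segwot and tohannut both end in -t yet inflect differently (segwototh, tohannutish), so the final letter is not what conditions the rule; the number of vowels is.
"movragek" has 3 vowels. The stems with 3 vowels (tohannut → tohannutish, waksuvuh → waksuvuhish, vadnilker → vadnilkerish) add -ish.
So movragek → movragekish.

movragekish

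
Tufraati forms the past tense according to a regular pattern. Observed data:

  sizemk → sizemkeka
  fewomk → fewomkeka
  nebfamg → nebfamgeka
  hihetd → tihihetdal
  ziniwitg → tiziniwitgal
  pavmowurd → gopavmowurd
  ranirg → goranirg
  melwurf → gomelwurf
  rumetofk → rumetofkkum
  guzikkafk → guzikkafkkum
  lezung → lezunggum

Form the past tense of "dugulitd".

tidugulitdal

nebfamg and ziniwitg both end in -g yet inflect differently (nebfamgeka, tiziniwitgal), so the final letter is not what conditions the rule; the second-to-last letter is.
"dugulitd" has second-to-last letter 't'. The stems whose second-to-last letter is 't' (hihetd → tihihetdal, ziniwitg → tiziniwitgal) add ti- … -al around the stem.
So dugulitd → tidugulitdal.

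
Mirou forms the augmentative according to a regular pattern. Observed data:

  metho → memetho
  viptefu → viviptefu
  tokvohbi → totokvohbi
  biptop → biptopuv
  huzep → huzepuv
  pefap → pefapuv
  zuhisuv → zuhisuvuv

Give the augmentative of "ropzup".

"ropzup" ends in a consonant. The stems ending in a consonant (biptop → biptopuv, huzep → huzepuv, pefap → pefapuv) add -uv.
The other pattern: stems ending in a vowel repeat the first consonant+vowel as a prefix.
So ropzup → ropzupuv.

ropzupuv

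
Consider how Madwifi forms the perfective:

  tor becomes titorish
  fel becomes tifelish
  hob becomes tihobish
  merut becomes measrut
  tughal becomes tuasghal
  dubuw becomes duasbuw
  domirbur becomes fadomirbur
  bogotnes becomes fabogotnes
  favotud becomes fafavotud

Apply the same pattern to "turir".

tuasrir

fel and tughal both end in -l yet inflect differently (tifelish, tuasghal), so the final letter is not what conditions the rule; the number of vowels is.
"turir" has 2 vowels. The stems with 2 vowels (merut → measrut, tughal → tuasghal, dubuw → duasbuw) insert -as- after the first vowel.
The other patterns: stems with 1 vowel add ti- … -ish around the stem; stems with 3 vowels add the prefix fa-.
So turir → tuasrir.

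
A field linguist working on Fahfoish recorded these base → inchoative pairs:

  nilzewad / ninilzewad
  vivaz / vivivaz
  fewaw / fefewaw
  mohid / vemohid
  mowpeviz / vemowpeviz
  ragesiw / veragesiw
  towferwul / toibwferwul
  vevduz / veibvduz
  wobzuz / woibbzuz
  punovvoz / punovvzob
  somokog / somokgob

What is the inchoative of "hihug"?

hiibhug

nilzewad and mohid both end in -d yet inflect differently (ninilzewad, vemohid), so the final letter is not what conditions the rule; the last vowel is.
"hihug" has last vowel 'u'. The stems whose last vowel is 'u' (towferwul → toibwferwul, vevduz → veibvduz, wobzuz → woibbzuz) insert -ib- after the first vowel.
The other patterns: stems whose last vowel is 'a' repeat the first consonant+vowel as a prefix; stems whose last vowel is 'i' add the prefix ve-; stems whose last vowel is 'o' delete the last vowel and add -ob.
So hihug → hiibhug.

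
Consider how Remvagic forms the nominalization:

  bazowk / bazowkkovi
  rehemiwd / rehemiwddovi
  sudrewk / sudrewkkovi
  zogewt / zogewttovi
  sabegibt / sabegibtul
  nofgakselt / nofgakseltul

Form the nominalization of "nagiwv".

nagiwvvovi

zogewt and sabegibt both end in -t yet inflect differently (zogewttovi, sabegibtul), so the final letter is not what conditions the rule; the second-to-last letter is.
"nagiwv" has second-to-last letter 'w'. The stems whose second-to-last letter is 'w' (bazowk → bazowkkovi, rehemiwd → rehemiwddovi, sudrewk → sudrewkkovi) double the final consonant and add -ovi.
So nagiwv → nagiwvvovi.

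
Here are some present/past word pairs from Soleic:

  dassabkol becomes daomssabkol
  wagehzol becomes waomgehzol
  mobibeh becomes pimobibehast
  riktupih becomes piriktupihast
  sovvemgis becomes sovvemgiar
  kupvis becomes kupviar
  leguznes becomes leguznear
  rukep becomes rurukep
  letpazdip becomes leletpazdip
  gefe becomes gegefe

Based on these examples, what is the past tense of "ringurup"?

riktupih and sovvemgis both have last vowel 'i' yet inflect differently (piriktupihast, sovvemgiar), so the last vowel is not what conditions the rule; the final letter is.
"ringurup" ends in -p. The stems ending in -p (rukep → rurukep, letpazdip → leletpazdip) repeat the first consonant+vowel as a prefix.
So ringurup → riringurup.

riringurup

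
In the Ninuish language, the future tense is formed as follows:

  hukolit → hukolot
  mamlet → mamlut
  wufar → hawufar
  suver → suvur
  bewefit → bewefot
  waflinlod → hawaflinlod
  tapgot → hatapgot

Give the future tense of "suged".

sugud

"suged" has last vowel 'e'. The stems whose last vowel is 'e' (mamlet → mamlut, suver → suvur) change the last vowel to 'u'.
So suged → sugud.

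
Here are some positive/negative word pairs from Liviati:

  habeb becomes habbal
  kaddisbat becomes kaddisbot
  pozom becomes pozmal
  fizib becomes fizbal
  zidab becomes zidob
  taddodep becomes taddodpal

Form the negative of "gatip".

zidab and fizib both end in -b yet inflect differently (zidob, fizbal), so the final letter is not what conditions the rule; the last vowel is.
"gatip" has last vowel 'i'. The one such stem in the data (fizib → fizbal) deletes the last vowel and adds -al (as do taddodep, pozom), so the same rule applies.
So gatip → gatpal.

gatpal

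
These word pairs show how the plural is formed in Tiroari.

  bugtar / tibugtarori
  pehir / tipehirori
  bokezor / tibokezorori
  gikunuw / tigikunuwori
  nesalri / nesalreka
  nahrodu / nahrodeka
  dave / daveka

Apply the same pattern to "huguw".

tihuguwori

pehir and nesalri both have last vowel 'i' yet inflect differently (tipehirori, nesalreka), so the last vowel is not what conditions the rule; whether the stem ends in a vowel or a consonant is.
"huguw" ends in a consonant. The stems ending in a consonant (bugtar → tibugtarori, pehir → tipehirori, bokezor → tibokezorori) add ti- … -ori around the stem.
The other pattern: stems ending in a vowel drop the final letter and add -eka.
So huguw → tihuguwori.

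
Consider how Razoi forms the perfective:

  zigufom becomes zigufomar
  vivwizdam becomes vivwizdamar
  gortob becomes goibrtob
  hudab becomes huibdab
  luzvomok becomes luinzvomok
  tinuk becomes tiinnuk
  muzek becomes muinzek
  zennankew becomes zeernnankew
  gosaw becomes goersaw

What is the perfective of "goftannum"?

goftannumar

zigufom and gortob both have last vowel 'o' yet inflect differently (zigufomar, goibrtob), so the last vowel is not what conditions the rule; the final letter is.
"goftannum" ends in -m. The stems ending in -m (zigufom → zigufomar, vivwizdam → vivwizdamar) add -ar.
So goftannum → goftannumar.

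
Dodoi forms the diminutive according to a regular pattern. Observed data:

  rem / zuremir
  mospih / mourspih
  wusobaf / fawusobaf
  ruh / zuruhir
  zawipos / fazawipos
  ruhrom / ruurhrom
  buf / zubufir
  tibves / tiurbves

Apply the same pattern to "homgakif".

rem and ruhrom both end in -m yet inflect differently (zuremir, ruurhrom), so the final letter is not what conditions the rule; the number of vowels is.
"homgakif" has 3 vowels. The stems with 3 vowels (wusobaf → fawusobaf, zawipos → fazawipos) add the prefix fa-.
The other patterns: stems with 1 vowel add zu- … -ir around the stem; stems with 2 vowels insert -ur- after the first vowel.
So homgakif → fahomgakif.

fahomgakif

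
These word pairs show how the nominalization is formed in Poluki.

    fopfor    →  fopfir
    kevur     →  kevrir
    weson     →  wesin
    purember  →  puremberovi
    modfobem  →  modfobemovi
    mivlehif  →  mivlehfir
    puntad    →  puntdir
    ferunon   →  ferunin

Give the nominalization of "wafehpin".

fopfor and purember both end in -r yet inflect differently (fopfir, puremberovi), so the final letter is not what conditions the rule; the last vowel is.
"wafehpin" has last vowel 'i'. The one such stem in the data (mivlehif → mivlehfir) deletes the last vowel and adds -ir (as do puntad, kevur), so the same rule applies.
So wafehpin → wafehpnir.

wafehpnir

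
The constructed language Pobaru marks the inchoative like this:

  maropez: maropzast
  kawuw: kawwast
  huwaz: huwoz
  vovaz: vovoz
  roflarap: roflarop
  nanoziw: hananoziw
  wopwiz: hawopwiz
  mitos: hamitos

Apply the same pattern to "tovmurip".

hatovmurip

maropez and huwaz both end in -z yet inflect differently (maropzast, huwoz), so the final letter is not what conditions the rule; the last vowel is.
"tovmurip" has last vowel 'i'. The stems whose last vowel is 'i' (nanoziw → hananoziw, wopwiz → hawopwiz) add the prefix ha-.
So tovmurip → hatovmurip.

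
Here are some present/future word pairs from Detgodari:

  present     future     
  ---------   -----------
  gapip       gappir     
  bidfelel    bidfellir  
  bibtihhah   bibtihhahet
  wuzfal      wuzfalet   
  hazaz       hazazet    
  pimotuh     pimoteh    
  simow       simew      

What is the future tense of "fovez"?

fovzir

"fovez" has last vowel 'e'. The one such stem in the data (bidfelel → bidfellir) deletes the last vowel and adds -ir (as does gapip), so the same rule applies.
So fovez → fovzir.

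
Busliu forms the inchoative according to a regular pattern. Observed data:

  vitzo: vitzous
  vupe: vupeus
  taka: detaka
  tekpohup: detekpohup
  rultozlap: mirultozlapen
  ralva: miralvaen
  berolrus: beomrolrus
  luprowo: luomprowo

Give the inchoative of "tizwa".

detizwa

tekpohup and rultozlap both end in -p yet inflect differently (detekpohup, mirultozlapen), so the final letter is not what conditions the rule; the first letter is.
"tizwa" begins with t-. The stems beginning with t- (taka → detaka, tekpohup → detekpohup) add the prefix de-.
The other patterns: stems beginning with v- add -us; stems beginning with r- add mi- … -en around the stem; stems beginning with b- or l- insert -om- after the first vowel.
So tizwa → detizwa.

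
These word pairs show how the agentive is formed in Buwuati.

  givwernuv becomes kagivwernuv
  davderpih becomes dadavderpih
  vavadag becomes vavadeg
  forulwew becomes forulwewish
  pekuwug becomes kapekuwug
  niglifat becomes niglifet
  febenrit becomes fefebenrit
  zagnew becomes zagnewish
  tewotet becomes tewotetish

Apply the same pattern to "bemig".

bebemig

"bemig" has last vowel 'i'. The stems whose last vowel is 'i' (febenrit → fefebenrit, davderpih → dadavderpih) repeat the first consonant+vowel as a prefix.
So bemig → bebemig.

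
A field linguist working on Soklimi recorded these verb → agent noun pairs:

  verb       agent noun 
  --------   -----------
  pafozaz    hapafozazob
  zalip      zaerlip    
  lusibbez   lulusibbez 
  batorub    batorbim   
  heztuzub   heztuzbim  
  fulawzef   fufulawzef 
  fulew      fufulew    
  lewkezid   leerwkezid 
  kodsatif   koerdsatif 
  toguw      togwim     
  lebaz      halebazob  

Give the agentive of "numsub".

numsbim

toguw and fulew both end in -w yet inflect differently (togwim, fufulew), so the final letter is not what conditions the rule; the last vowel is.
"numsub" has last vowel 'u'. The stems whose last vowel is 'u' (heztuzub → heztuzbim, toguw → togwim, batorub → batorbim) delete the last vowel and add -im.
The other patterns: stems whose last vowel is 'i' insert -er- after the first vowel; stems whose last vowel is 'a' add ha- … -ob around the stem; stems whose last vowel is 'e' repeat the first consonant+vowel as a prefix.
So numsub → numsbim.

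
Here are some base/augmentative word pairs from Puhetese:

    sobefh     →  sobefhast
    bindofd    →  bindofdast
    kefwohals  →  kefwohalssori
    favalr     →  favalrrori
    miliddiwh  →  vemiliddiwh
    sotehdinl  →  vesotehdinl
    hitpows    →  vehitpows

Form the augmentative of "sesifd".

sesifdast

"sesifd" has second-to-last letter 'f'. The stems whose second-to-last letter is 'f' (sobefh → sobefhast, bindofd → bindofdast) add -ast.
So sesifd → sesifdast.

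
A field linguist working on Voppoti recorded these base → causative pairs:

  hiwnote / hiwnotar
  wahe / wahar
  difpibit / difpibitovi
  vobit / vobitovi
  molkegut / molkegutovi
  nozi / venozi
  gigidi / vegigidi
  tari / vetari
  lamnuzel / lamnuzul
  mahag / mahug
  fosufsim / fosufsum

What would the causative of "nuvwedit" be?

nuvweditovi

difpibit and nozi both have last vowel 'i' yet inflect differently (difpibitovi, venozi), so the last vowel is not what conditions the rule; the final letter is.
"nuvwedit" ends in -t. The stems ending in -t (difpibit → difpibitovi, vobit → vobitovi, molkegut → molkegutovi) add -ovi.
The other patterns: stems ending in -e drop the final letter and add -ar; stems ending in -i add the prefix ve-; stems ending in -g, -l or -m change the last vowel to 'u'.
So nuvwedit → nuvweditovi.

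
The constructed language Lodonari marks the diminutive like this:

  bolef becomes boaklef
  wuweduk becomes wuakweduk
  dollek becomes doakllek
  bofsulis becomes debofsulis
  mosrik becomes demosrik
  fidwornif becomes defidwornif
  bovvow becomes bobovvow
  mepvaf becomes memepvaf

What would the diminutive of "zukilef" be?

zuakkilef

wuweduk and mosrik both end in -k yet inflect differently (wuakweduk, demosrik), so the final letter is not what conditions the rule; the last vowel is.
"zukilef" has last vowel 'e'. The stems whose last vowel is 'e' (bolef → boaklef, dollek → doakllek) insert -ak- after the first vowel.
So zukilef → zuakkilef.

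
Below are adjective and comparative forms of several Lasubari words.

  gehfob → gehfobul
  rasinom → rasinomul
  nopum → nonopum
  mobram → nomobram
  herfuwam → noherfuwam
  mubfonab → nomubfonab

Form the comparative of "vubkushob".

rasinom and nopum both end in -m yet inflect differently (rasinomul, nonopum), so the final letter is not what conditions the rule; the last vowel is.
"vubkushob" has last vowel 'o'. The stems whose last vowel is 'o' (gehfob → gehfobul, rasinom → rasinomul) add -ul.
So vubkushob → vubkushobul.

vubkushobul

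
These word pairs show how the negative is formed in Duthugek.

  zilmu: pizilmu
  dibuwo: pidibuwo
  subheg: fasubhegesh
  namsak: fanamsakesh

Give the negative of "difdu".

"difdu" ends in a vowel. The stems ending in a vowel (zilmu → pizilmu, dibuwo → pidibuwo) add the prefix pi-.
So difdu → pidifdu.

pidifdu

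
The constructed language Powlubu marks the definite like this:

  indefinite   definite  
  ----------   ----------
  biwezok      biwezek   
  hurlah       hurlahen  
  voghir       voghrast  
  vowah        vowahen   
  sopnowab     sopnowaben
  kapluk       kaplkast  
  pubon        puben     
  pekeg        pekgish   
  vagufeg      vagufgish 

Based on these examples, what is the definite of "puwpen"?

"puwpen" has last vowel 'e'. The stems whose last vowel is 'e' (pekeg → pekgish, vagufeg → vagufgish) delete the last vowel and add -ish.
So puwpen → puwpnish.

puwpnish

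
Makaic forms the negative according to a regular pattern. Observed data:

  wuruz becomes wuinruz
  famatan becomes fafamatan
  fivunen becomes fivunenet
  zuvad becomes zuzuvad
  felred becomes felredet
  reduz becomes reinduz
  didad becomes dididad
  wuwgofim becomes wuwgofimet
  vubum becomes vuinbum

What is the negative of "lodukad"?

"lodukad" has last vowel 'a'. The stems whose last vowel is 'a' (didad → dididad, zuvad → zuzuvad, famatan → fafamatan) repeat the first consonant+vowel as a prefix.
So lodukad → lolodukad.

lolodukad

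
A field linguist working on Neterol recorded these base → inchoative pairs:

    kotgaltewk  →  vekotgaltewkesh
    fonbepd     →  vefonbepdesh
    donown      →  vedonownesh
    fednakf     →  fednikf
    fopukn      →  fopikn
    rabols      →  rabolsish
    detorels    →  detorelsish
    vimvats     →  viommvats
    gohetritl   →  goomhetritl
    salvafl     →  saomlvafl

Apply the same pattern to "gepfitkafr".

donown and fopukn both end in -n yet inflect differently (vedonownesh, fopikn), so the final letter is not what conditions the rule; the second-to-last letter is.
"gepfitkafr" has second-to-last letter 'f'. The one such stem in the data (salvafl → saomlvafl) inserts -om- after the first vowel (as do vimvats, gohetritl), so the same rule applies.
The other patterns: stems whose second-to-last letter is 'p' or 'w' add ve- … -esh around the stem; stems whose second-to-last letter is 'k' change the last vowel to 'i'; stems whose second-to-last letter is 'l' add -ish.
So gepfitkafr → geompfitkafr.

geompfitkafr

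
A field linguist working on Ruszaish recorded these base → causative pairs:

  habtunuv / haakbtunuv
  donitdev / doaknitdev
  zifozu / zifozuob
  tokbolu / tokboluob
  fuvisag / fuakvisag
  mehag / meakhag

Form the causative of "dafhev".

daakfhev

zifozu and habtunuv both have last vowel 'u' yet inflect differently (zifozuob, haakbtunuv), so the last vowel is not what conditions the rule; the final letter is.
"dafhev" ends in -v. The stems ending in -v (donitdev → doaknitdev, habtunuv → haakbtunuv) insert -ak- after the first vowel.
So dafhev → daakfhev.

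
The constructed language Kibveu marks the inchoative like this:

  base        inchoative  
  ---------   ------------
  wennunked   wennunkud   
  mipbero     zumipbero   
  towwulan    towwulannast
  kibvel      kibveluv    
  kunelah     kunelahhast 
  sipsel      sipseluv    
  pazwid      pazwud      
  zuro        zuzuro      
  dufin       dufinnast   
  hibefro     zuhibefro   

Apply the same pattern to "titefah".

titefahhast

sipsel and wennunked both have last vowel 'e' yet inflect differently (sipseluv, wennunkud), so the last vowel is not what conditions the rule; the final letter is.
"titefah" ends in -h. The one such stem in the data (kunelah → kunelahhast) doubles the final consonant and adds -ast (as do towwulan, dufin), so the same rule applies.
The other patterns: stems ending in -l add -uv; stems ending in -d change the last vowel to 'u'; stems ending in -o add the prefix zu-.
So titefah → titefahhast.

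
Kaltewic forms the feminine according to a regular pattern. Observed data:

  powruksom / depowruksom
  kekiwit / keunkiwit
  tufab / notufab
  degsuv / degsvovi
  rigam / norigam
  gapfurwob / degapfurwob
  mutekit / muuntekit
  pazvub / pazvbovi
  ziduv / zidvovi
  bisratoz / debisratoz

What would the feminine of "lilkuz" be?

rigam and powruksom both end in -m yet inflect differently (norigam, depowruksom), so the final letter is not what conditions the rule; the last vowel is.
"lilkuz" has last vowel 'u'. The stems whose last vowel is 'u' (pazvub → pazvbovi, ziduv → zidvovi, degsuv → degsvovi) delete the last vowel and add -ovi.
So lilkuz → lilkzovi.

lilkzovi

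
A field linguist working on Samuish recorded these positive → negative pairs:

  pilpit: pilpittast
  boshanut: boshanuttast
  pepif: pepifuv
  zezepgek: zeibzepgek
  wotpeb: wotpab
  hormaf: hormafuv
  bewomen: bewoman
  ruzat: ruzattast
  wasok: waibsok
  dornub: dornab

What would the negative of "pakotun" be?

"pakotun" ends in -n. The one such stem in the data (bewomen → bewoman) changes the last vowel to 'a' (as do dornub, wotpeb), so the same rule applies.
So pakotun → pakotan.

pakotan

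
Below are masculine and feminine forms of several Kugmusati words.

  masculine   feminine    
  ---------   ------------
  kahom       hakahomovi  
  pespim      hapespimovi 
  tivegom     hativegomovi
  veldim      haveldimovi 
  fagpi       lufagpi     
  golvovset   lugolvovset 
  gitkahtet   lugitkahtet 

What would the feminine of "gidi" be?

lugidi

pespim and fagpi both have last vowel 'i' yet inflect differently (hapespimovi, lufagpi), so the last vowel is not what conditions the rule; the final letter is.
"gidi" ends in -i. The one such stem in the data (fagpi → lufagpi) adds the prefix lu-, so the same rule applies.
The other pattern: stems ending in -m add ha- … -ovi around the stem.
So gidi → lugidi.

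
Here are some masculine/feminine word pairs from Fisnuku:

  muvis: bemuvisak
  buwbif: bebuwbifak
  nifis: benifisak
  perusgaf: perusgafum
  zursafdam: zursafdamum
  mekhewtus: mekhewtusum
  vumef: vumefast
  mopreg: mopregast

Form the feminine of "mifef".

buwbif and perusgaf both end in -f yet inflect differently (bebuwbifak, perusgafum), so the final letter is not what conditions the rule; the last vowel is.
"mifef" has last vowel 'e'. The stems whose last vowel is 'e' (vumef → vumefast, mopreg → mopregast) add -ast.
So mifef → mifefast.

mifefast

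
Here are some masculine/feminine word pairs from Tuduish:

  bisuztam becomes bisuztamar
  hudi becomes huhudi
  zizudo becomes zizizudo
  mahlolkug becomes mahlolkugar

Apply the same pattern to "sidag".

sidagar

zizudo and bisuztam both have 3 vowels yet inflect differently (zizizudo, bisuztamar), so the number of vowels is not what conditions the rule; whether the stem ends in a vowel or a consonant is.
"sidag" ends in a consonant. The stems ending in a consonant (bisuztam → bisuztamar, mahlolkug → mahlolkugar) add -ar.
The other pattern: stems ending in a vowel repeat the first consonant+vowel as a prefix.
So sidag → sidagar.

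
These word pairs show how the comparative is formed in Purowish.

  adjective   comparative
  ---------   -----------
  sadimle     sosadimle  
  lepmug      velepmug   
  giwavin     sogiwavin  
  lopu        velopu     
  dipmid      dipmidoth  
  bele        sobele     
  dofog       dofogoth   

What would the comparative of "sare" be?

dofog and lepmug both end in -g yet inflect differently (dofogoth, velepmug), so the final letter is not what conditions the rule; the first letter is.
"sare" begins with s-. The one such stem in the data (sadimle → sosadimle) adds the prefix so-, so the same rule applies.
So sare → sosare.

sosare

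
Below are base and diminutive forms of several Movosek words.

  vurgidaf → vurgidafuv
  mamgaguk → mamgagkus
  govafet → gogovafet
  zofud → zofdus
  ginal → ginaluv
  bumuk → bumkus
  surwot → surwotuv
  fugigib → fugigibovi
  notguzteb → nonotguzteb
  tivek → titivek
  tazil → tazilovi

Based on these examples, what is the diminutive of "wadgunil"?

wadgunilovi

tazil and ginal both end in -l yet inflect differently (tazilovi, ginaluv), so the final letter is not what conditions the rule; the last vowel is.
"wadgunil" has last vowel 'i'. The stems whose last vowel is 'i' (tazil → tazilovi, fugigib → fugigibovi) add -ovi.
So wadgunil → wadgunilovi.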